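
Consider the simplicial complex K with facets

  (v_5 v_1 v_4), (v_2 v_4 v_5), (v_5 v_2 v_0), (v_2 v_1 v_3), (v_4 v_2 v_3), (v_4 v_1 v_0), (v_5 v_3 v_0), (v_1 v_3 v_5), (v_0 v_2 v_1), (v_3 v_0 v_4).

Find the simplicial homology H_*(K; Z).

Take the total order v_0 < v_1 < v_2 < v_3 < v_4 < v_5 on the vertex set. Then K (dimension 2) consists of the simplices:

  0-simplices (6): [v_0], [v_1], [v_2], [v_3], [v_4], [v_5]
  1-simplices (15): (15 of them)
  2-simplices (10): [v_0,v_1,v_2], [v_0,v_1,v_4], [v_0,v_2,v_5], [v_0,v_3,v_4], [v_0,v_3,v_5], [v_1,v_2,v_3], [v_1,v_3,v_5], [v_1,v_4,v_5], [v_2,v_3,v_4], [v_2,v_4,v_5]

giving chain groups C_0 ≅ Z^6, C_1 ≅ Z^15, C_2 ≅ Z^10.

∂_1: C_1 → C_0 is given by ∂[p,q] = [q] − [p]. For instance
  ∂[v_1,v_2] = [v_2] − [v_1].
The 6×15 boundary matrix has rank 5 and Smith normal form diag(1,1,1,1,1).

The boundary map ∂_2: C_2 → C_1 sends each 2-simplex [p,q,r] to [q,r] − [p,r] + [p,q]. For instance
  ∂[v_1,v_4,v_5] = [v_4,v_5] − [v_1,v_5] + [v_1,v_4],
  ∂[v_0,v_3,v_4] = [v_3,v_4] − [v_0,v_4] + [v_0,v_3].
This gives a 15×10 integer matrix of rank 10; reducing to Smith normal form yields diagonal entries (1,1,1,1,1,1,1,1,1,2).

From H_k ≅ ker(∂_k) / im(∂_{k+1}) we obtain:

  H_0: rank C_0 − rank ∂_1 = 6 − 5 = 1, and the invariant factors of ∂_1 are all 1, so H_0 ≅ Z.
  H_1: rank ker ∂_1 − rank ∂_2 = (15 − 5) − 10 = 0, and ∂_2 has invariant factor 2 > 1, so H_1 ≅ Z/2Z.
  H_2: rank ker ∂_2 − rank ∂_3 = (10 − 10) − 0 = 0, and there is no ∂_3, so H_2 ≅ 0.

As a check, the Euler characteristic is 6 − 15 + 10 = 1, which agrees with 1 − 0 + 0 = 1.

H_0 = Z,  H_1 = Z/2Z,  H_2 = 0.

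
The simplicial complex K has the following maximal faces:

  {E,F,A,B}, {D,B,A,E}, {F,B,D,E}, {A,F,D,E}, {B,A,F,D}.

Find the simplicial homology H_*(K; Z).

H_0 ≅ Z,  H_1 = 0,  H_2 = 0,  H_3 ≅ Z.

K has 5 vertices, 10 edges, 10 triangles, 5 3-simplices.
rank ∂_0 = 0, rank ∂_1 = 4 ⇒ b_0 = 5 − 0 − 4 = 1; all invariant factors of ∂_1 are 1 so no torsion. So H_0 = Z.
rank ∂_1 = 4, rank ∂_2 = 6 ⇒ b_1 = 10 − 4 − 6 = 0; all invariant factors of ∂_2 are 1 so no torsion. So H_1 = 0.
rank ∂_2 = 6, rank ∂_3 = 4 ⇒ b_2 = 10 − 6 − 4 = 0; all invariant factors of ∂_3 are 1 so no torsion. So H_2 = 0.
rank ∂_3 = 4, rank ∂_4 = 0 ⇒ b_3 = 5 − 4 − 0 = 1. So H_3 = Z.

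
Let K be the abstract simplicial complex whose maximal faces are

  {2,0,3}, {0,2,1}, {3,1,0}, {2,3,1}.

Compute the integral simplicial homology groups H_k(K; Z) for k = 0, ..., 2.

We work with the vertex ordering 0 < 1 < 2 < 3. The simplices of K, each written with vertices in increasing order, are:

  0-simplices (4): [0], [1], [2], [3]
  1-simplices (6): [0,1], [0,2], [0,3], [1,2], [1,3], [2,3]
  2-simplices (4): [0,1,2], [0,1,3], [0,2,3], [1,2,3]

giving chain groups C_0 ≅ Z^4, C_1 ≅ Z^6, C_2 ≅ Z^4.

The boundary map ∂_1: C_1 → C_0 sends each edge [p,q] (with p < q) to q − p. For instance
  ∂[1,2] = [2] − [1].
The resulting 4×6 matrix has rank 3, and its Smith normal form has invariant factors (1,1,1).

Boundary ∂_2: C_2 → C_1 sends each 2-simplex [p,q,r] to [q,r] − [p,r] + [p,q]. For instance
  ∂[0,1,3] = [1,3] − [0,3] + [0,1],
  ∂[0,1,2] = [1,2] − [0,2] + [0,1].
The 6×4 boundary matrix has rank 3 and Smith normal form diag(1,1,1).

Computing H_k = (kernel of ∂_k) / (image of ∂_{k+1}):

  H_0: rank C_0 − rank ∂_1 = 4 − 3 = 1, and the invariant factors of ∂_1 are all 1, so H_0 ≅ Z.
  H_1: rank ker ∂_1 − rank ∂_2 = (6 − 3) − 3 = 0, and the invariant factors of ∂_2 are all 1, so H_1 ≅ 0.
  H_2: rank ker ∂_2 − rank ∂_3 = (4 − 3) − 0 = 1, and there is no ∂_3, so H_2 ≅ Z.

H_0 = Z,  H_1 = 0,  H_2 = Z.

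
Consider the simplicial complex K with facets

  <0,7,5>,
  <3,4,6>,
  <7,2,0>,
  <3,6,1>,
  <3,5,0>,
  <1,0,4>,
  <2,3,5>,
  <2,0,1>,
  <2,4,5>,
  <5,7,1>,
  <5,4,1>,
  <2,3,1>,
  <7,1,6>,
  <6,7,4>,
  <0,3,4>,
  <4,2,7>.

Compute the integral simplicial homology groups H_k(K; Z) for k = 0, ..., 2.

Fix the vertex order 0 < 1 < 2 < 3 < 4 < 5 < 6 < 7 and write every simplex with vertices in increasing order. Then dim K = 2 and the simplices of K are:

  0-simplices (8): [0], [1], [2], [3], [4], [5], [6], [7]
  1-simplices (24): (24 of them)
  2-simplices (16): [0,1,2], [0,1,4], [0,2,7], [0,3,4], [0,3,5], [0,5,7], [1,2,3], [1,3,6], [1,4,5], [1,5,7], [1,6,7], [2,3,5], [2,4,5], [2,4,7], [3,4,6], [4,6,7]

so the chain groups are C_0 ≅ Z^8, C_1 ≅ Z^24, C_2 ≅ Z^16.

Boundary ∂_1: C_1 → C_0 is given by ∂[p,q] = [q] − [p]. For instance
  ∂[4,7] = [7] − [4].
The 8×24 boundary matrix has rank 7 and Smith normal form diag(1,1,1,1,1,1,1).

The boundary map ∂_2: C_2 → C_1 sends each 2-simplex [p,q,r] to [q,r] − [p,r] + [p,q]. For instance
  ∂[1,2,3] = [2,3] − [1,3] + [1,2],
  ∂[0,3,5] = [3,5] − [0,5] + [0,3].
The resulting 24×16 matrix has rank 15, and its Smith normal form has invariant factors (1,1,1,1,1,1,1,1,1,1,1,1,1,1,1).

Now H_k = ker ∂_k / im ∂_{k+1}, so:

  H_0: rank C_0 − rank ∂_1 = 8 − 7 = 1, and the invariant factors of ∂_1 are all 1, so H_0 = Z.
  H_1: rank ker ∂_1 − rank ∂_2 = (24 − 7) − 15 = 2, and the invariant factors of ∂_2 are all 1, so H_1 = Z^2.
  H_2: rank ker ∂_2 − rank ∂_3 = (16 − 15) − 0 = 1, and there is no ∂_3, so H_2 = Z.

As a check, the Euler characteristic is 8 − 24 + 16 = 0, which agrees with 1 − 2 + 1 = 0.
(K is a triangulation of the torus T^2.)

H_0 ≅ Z,  H_1 ≅ Z^2,  H_2 ≅ Z.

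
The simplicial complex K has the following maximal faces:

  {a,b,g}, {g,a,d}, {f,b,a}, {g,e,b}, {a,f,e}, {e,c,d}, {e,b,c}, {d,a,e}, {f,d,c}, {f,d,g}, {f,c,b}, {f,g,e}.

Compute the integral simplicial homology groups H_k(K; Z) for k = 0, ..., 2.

Fix the vertex order a < b < c < d < e < f < g and write every simplex with vertices in increasing order. Then dim K = 2 and the simplices of K are:

  0-simplices (7): a, b, c, d, e, f, g
  1-simplices (18): ab, ad, ae, af, ag, bc, be, bf, bg, cd, ce, cf, de, df, dg, ef, eg, fg
  2-simplices (12): abf, abg, ade, adg, aef, bce, bcf, beg, cde, cdf, dfg, efg

giving chain groups C_0 ≅ Z^7, C_1 ≅ Z^18, C_2 ≅ Z^12.

The boundary map ∂_1: C_1 → C_0 maps an edge to its endpoints' difference, ∂[p,q] = q − p. For instance
  ∂be = e − b.
This gives a 7×18 integer matrix of rank 6; reducing to Smith normal form yields diagonal entries (1,1,1,1,1,1).

Boundary ∂_2: C_2 → C_1 sends each 2-simplex [p,q,r] to [q,r] − [p,r] + [p,q]. For instance
  ∂efg = fg − eg + ef,
  ∂bce = ce − be + bc.
This gives a 18×12 integer matrix of rank 12; reducing to Smith normal form yields diagonal entries (1,1,1,1,1,1,1,1,1,1,1,2).

Now H_k = ker ∂_k / im ∂_{k+1}, so:

  H_0: rank C_0 − rank ∂_1 = 7 − 6 = 1, and the invariant factors of ∂_1 are all 1, so H_0 ≅ Z.
  H_1: rank ker ∂_1 − rank ∂_2 = (18 − 6) − 12 = 0, and ∂_2 has invariant factor 2 > 1, so H_1 ≅ Z/2.
  H_2: rank ker ∂_2 − rank ∂_3 = (12 − 12) − 0 = 0, and there is no ∂_3, so H_2 ≅ 0.

H_0 ≅ Z,  H_1 ≅ Z/2,  H_2 = 0.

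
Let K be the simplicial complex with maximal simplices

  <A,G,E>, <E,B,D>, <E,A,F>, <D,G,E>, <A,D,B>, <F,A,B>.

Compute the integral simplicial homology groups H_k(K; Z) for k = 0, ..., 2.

Fix the vertex order A < B < D < E < F < G and write every simplex with vertices in increasing order. Then dim K = 2 and the simplices of K are:

  0-simplices (6): A, B, D, E, F, G
  1-simplices (12): AB, AD, AE, AF, AG, BD, BE, BF, DE, DG, EF, EG
  2-simplices (6): ABD, ABF, AEF, AEG, BDE, DEG

so the chain groups are C_0 ≅ Z^6, C_1 ≅ Z^12, C_2 ≅ Z^6.

∂_1: C_1 → C_0 maps an edge to its endpoints' difference, ∂[p,q] = q − p. For instance
  ∂AD = D − A.
This gives a 6×12 integer matrix of rank 5; reducing to Smith normal form yields diagonal entries (1,1,1,1,1).

The boundary map ∂_2: C_2 → C_1 sends each 2-simplex [p,q,r] to [q,r] − [p,r] + [p,q]. For instance
  ∂ABD = BD − AD + AB,
  ∂ABF = BF − AF + AB.
This gives a 12×6 integer matrix of rank 6; reducing to Smith normal form yields diagonal entries (1,1,1,1,1,1).

From H_k ≅ ker(∂_k) / im(∂_{k+1}) we obtain:

  H_0: rank C_0 − rank ∂_1 = 6 − 5 = 1, and the invariant factors of ∂_1 are all 1, so H_0 ≅ Z.
  H_1: rank ker ∂_1 − rank ∂_2 = (12 − 5) − 6 = 1, and the invariant factors of ∂_2 are all 1, so H_1 ≅ Z.
  H_2: rank ker ∂_2 − rank ∂_3 = (6 − 6) − 0 = 0, and there is no ∂_3, so H_2 ≅ 0.

H_0 = Z,  H_1 = Z,  H_2 = 0.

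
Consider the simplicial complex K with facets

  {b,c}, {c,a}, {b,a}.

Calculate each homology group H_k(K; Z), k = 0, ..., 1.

H_0 = Z,  H_1 = Z.

Order the vertices as a < b < c. Listing each simplex with vertices in this order, K has dimension 1 with simplices:

  0-simplices (3): a, b, c
  1-simplices (3): ab, ac, bc

giving chain groups C_0 ≅ Z^3, C_1 ≅ Z^3.

The boundary map ∂_1: C_1 → C_0 is given by ∂[p,q] = [q] − [p]. For instance
  ∂bc = c − b.
As a 3×3 matrix over Z this has rank 2, with invariant factors (1,1).

Computing H_k = (kernel of ∂_k) / (image of ∂_{k+1}):

  H_0: rank C_0 − rank ∂_1 = 3 − 2 = 1, and the invariant factors of ∂_1 are all 1, so H_0 = Z.
  H_1: rank ker ∂_1 − rank ∂_2 = (3 − 2) − 0 = 1, and there is no ∂_2, so H_1 = Z.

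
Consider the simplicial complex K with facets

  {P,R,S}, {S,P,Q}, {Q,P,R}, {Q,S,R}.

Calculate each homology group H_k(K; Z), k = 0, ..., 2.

H_0 ≅ Z,  H_1 = 0,  H_2 ≅ Z.

K has 4 vertices, 6 edges, 4 triangles.
rank ∂_0 = 0, rank ∂_1 = 3 ⇒ b_0 = 4 − 0 − 3 = 1; all invariant factors of ∂_1 are 1 so no torsion. So H_0 ≅ Z.
rank ∂_1 = 3, rank ∂_2 = 3 ⇒ b_1 = 6 − 3 − 3 = 0; all invariant factors of ∂_2 are 1 so no torsion. So H_1 ≅ 0.
rank ∂_2 = 3, rank ∂_3 = 0 ⇒ b_2 = 4 − 3 − 0 = 1. So H_2 ≅ Z.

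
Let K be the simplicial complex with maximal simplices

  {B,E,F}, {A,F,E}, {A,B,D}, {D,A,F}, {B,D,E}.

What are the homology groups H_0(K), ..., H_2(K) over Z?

H_0 = Z,  H_1 = Z,  H_2 = 0.

Order the vertices as A < B < D < E < F. Listing each simplex with vertices in this order, K has dimension 2 with simplices:

  0-simplices (5): A, B, D, E, F
  1-simplices (10): AB, AD, AE, AF, BD, BE, BF, DE, DF, EF
  2-simplices (5): ABD, ADF, AEF, BDE, BEF

giving chain groups C_0 ≅ Z^5, C_1 ≅ Z^10, C_2 ≅ Z^5.

The boundary map ∂_1: C_1 → C_0 sends each edge [p,q] (with p < q) to q − p.
As a 5×10 matrix over Z this has rank 4, with invariant factors (1,1,1,1).

∂_2: C_2 → C_1 acts by ∂[p,q,r] = [q,r] − [p,r] + [p,q]. For instance
  ∂BDE = DE − BE + BD,
  ∂BEF = EF − BF + BE.
As a 10×5 matrix over Z this has rank 5, with invariant factors (1,1,1,1,1).

From H_k ≅ ker(∂_k) / im(∂_{k+1}) we obtain:

  H_0: rank C_0 − rank ∂_1 = 5 − 4 = 1, and the invariant factors of ∂_1 are all 1, so H_0 ≅ Z.
  H_1: rank ker ∂_1 − rank ∂_2 = (10 − 4) − 5 = 1, and the invariant factors of ∂_2 are all 1, so H_1 ≅ Z.
  H_2: rank ker ∂_2 − rank ∂_3 = (5 − 5) − 0 = 0, and there is no ∂_3, so H_2 ≅ 0.

As a check, the Euler characteristic is 5 − 10 + 5 = 0, which agrees with 1 − 1 + 0 = 0.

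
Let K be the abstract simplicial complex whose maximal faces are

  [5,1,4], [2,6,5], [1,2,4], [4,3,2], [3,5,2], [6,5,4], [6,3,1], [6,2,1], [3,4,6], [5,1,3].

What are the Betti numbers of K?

Order the vertices as 1 < 2 < 3 < 4 < 5 < 6. Listing each simplex with vertices in this order, K has dimension 2 with simplices:

  0-simplices (6): [1], [2], [3], [4], [5], [6]
  1-simplices (15): [1,2], [1,3], [1,4], [1,5], [1,6], [2,3], [2,4], [2,5], [2,6], [3,4], [3,5], [3,6], [4,5], [4,6], [5,6]
  2-simplices (10): [1,2,4], [1,2,6], [1,3,5], [1,3,6], [1,4,5], [2,3,4], [2,3,5], [2,5,6], [3,4,6], [4,5,6]

so the chain groups are C_0 ≅ Z^6, C_1 ≅ Z^15, C_2 ≅ Z^10.

Boundary ∂_1: C_1 → C_0 is given by ∂[p,q] = [q] − [p]. For instance
  ∂[4,5] = [5] − [4].
The resulting 6×15 matrix has rank 5, and its Smith normal form has invariant factors (1,1,1,1,1).

The boundary map ∂_2: C_2 → C_1 sends each 2-simplex [p,q,r] to [q,r] − [p,r] + [p,q]. For instance
  ∂[4,5,6] = [5,6] − [4,6] + [4,5],
  ∂[1,3,5] = [3,5] − [1,5] + [1,3].
This gives a 15×10 integer matrix of rank 10; reducing to Smith normal form yields diagonal entries (1,1,1,1,1,1,1,1,1,2).

From H_k ≅ ker(∂_k) / im(∂_{k+1}) we obtain:

  H_0: rank C_0 − rank ∂_1 = 6 − 5 = 1, and the invariant factors of ∂_1 are all 1, so H_0 = Z.
  H_1: rank ker ∂_1 − rank ∂_2 = (15 − 5) − 10 = 0, and ∂_2 has invariant factor 2 > 1, so H_1 = Z/2.
  H_2: rank ker ∂_2 − rank ∂_3 = (10 − 10) − 0 = 0, and there is no ∂_3, so H_2 = 0.

Hence the Betti numbers are b_0 = 1, b_1 = 0, b_2 = 0.

b_0 = 1, b_1 = 0, b_2 = 0.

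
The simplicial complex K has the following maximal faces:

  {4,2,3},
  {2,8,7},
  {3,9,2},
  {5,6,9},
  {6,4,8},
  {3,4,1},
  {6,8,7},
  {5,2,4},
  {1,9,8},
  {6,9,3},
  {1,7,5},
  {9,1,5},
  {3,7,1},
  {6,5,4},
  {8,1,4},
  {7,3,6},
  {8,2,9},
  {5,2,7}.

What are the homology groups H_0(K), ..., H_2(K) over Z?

H_0 ≅ Z,  H_1 ≅ Z^2,  H_2 ≅ Z.

We work with the vertex ordering 1 < 2 < 3 < 4 < 5 < 6 < 7 < 8 < 9. The simplices of K, each written with vertices in increasing order, are:

  0-simplices (9): [1], [2], [3], [4], [5], [6], [7], [8], [9]
  1-simplices (27): (27 of them)
  2-simplices (18): [1,3,4], [1,3,7], [1,4,8], [1,5,7], [1,5,9], [1,8,9], [2,3,4], [2,3,9], [2,4,5], [2,5,7], [2,7,8], [2,8,9], [3,6,7], [3,6,9], [4,5,6], [4,6,8], [5,6,9], [6,7,8]

giving chain groups C_0 ≅ Z^9, C_1 ≅ Z^27, C_2 ≅ Z^18.

Boundary ∂_1: C_1 → C_0 is given by ∂[p,q] = [q] − [p]. For instance
  ∂[1,7] = [7] − [1].
This gives a 9×27 integer matrix of rank 8; reducing to Smith normal form yields diagonal entries (1,1,1,1,1,1,1,1).

∂_2: C_2 → C_1 maps a triangle to the signed sum of its edges. For instance
  ∂[3,6,9] = [6,9] − [3,9] + [3,6],
  ∂[4,5,6] = [5,6] − [4,6] + [4,5].
As a 27×18 matrix over Z this has rank 17, with invariant factors (1,1,1,1,1,1,1,1,1,1,1,1,1,1,1,1,1).

Now H_k = ker ∂_k / im ∂_{k+1}, so:

  H_0: rank C_0 − rank ∂_1 = 9 − 8 = 1, and the invariant factors of ∂_1 are all 1, so H_0 ≅ Z.
  H_1: rank ker ∂_1 − rank ∂_2 = (27 − 8) − 17 = 2, and the invariant factors of ∂_2 are all 1, so H_1 ≅ Z^2.
  H_2: rank ker ∂_2 − rank ∂_3 = (18 − 17) − 0 = 1, and there is no ∂_3, so H_2 ≅ Z.

As a check, the Euler characteristic is 9 − 27 + 18 = 0, which agrees with 1 − 2 + 1 = 0.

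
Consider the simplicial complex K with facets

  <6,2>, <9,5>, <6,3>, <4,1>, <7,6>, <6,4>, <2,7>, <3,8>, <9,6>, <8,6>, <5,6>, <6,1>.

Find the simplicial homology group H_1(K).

H_1 ≅ Z^4.

K has 9 vertices, 12 edges.
rank ∂_1 = 8, rank ∂_2 = 0 ⇒ b_1 = 12 − 8 − 0 = 4. So H_1 = Z^4.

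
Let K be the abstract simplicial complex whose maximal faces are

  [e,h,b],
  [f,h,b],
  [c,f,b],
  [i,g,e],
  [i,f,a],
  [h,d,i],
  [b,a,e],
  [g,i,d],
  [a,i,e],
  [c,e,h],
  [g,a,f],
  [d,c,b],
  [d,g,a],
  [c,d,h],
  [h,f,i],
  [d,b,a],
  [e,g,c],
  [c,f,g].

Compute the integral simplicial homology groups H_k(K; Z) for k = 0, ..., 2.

H_0 ≅ Z,  H_1 ≅ Z ⊕ Z/2,  H_2 = 0.

Fix the vertex order a < b < c < d < e < f < g < h < i and write every simplex with vertices in increasing order. Then dim K = 2 and the simplices of K are:

  0-simplices (9): a, b, c, d, e, f, g, h, i
  1-simplices (27): ab, ad, ae, af, ag, ai, bc, bd, be, bf, bh, cd, ce, cf, cg, ch, dg, dh, di, eg, eh, ei, fg, fh, fi, gi, hi
  2-simplices (18): abd, abe, adg, aei, afg, afi, bcd, bcf, beh, bfh, cdh, ceg, ceh, cfg, dgi, dhi, egi, fhi

so the chain groups are C_0 ≅ Z^9, C_1 ≅ Z^27, C_2 ≅ Z^18.

Boundary ∂_1: C_1 → C_0 sends each edge [p,q] (with p < q) to q − p.
The resulting 9×27 matrix has rank 8, and its Smith normal form has invariant factors (1,1,1,1,1,1,1,1).

∂_2: C_2 → C_1 acts by ∂[p,q,r] = [q,r] − [p,r] + [p,q]. For instance
  ∂bfh = fh − bh + bf,
  ∂afi = fi − ai + af.
The resulting 27×18 matrix has rank 18, and its Smith normal form has invariant factors (1,1,1,1,1,1,1,1,1,1,1,1,1,1,1,1,1,2).

Now H_k = ker ∂_k / im ∂_{k+1}, so:

  H_0: rank C_0 − rank ∂_1 = 9 − 8 = 1, and the invariant factors of ∂_1 are all 1, so H_0 ≅ Z.
  H_1: rank ker ∂_1 − rank ∂_2 = (27 − 8) − 18 = 1, and ∂_2 has invariant factor 2 > 1, so H_1 ≅ Z ⊕ Z/2.
  H_2: rank ker ∂_2 − rank ∂_3 = (18 − 18) − 0 = 0, and there is no ∂_3, so H_2 ≅ 0.

As a check, the Euler characteristic is 9 − 27 + 18 = 0, which agrees with 1 − 1 + 0 = 0.
(K is a triangulation of the Klein bottle.)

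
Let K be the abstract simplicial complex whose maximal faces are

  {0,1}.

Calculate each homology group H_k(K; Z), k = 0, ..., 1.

Fix the vertex order 0 < 1 and write every simplex with vertices in increasing order. Then dim K = 1 and the simplices of K are:

  0-simplices (2): [0], [1]
  1-simplices (1): [0,1]

so the chain groups are C_0 ≅ Z^2, C_1 ≅ Z^1.

∂_1: C_1 → C_0 sends each edge [p,q] (with p < q) to q − p. For instance
  ∂[0,1] = [1] − [0].
The resulting 2×1 matrix has rank 1, and its Smith normal form has invariant factors (1).

Now H_k = ker ∂_k / im ∂_{k+1}, so:

  H_0: rank C_0 − rank ∂_1 = 2 − 1 = 1, and the invariant factors of ∂_1 are all 1, so H_0 = Z.
  H_1: rank ker ∂_1 − rank ∂_2 = (1 − 1) − 0 = 0, and there is no ∂_2, so H_1 = 0.

H_0 ≅ Z,  H_1 = 0.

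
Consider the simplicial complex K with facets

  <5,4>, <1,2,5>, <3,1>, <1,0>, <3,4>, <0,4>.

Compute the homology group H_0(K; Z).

H_0 = Z.

We work with the vertex ordering 0 < 1 < 2 < 3 < 4 < 5. The simplices of K, each written with vertices in increasing order, are:

  0-simplices (6): [0], [1], [2], [3], [4], [5]
  1-simplices (8): [0,1], [0,4], [1,2], [1,3], [1,5], [2,5], [3,4], [4,5]
  2-simplices (1): [1,2,5]

so the chain groups are C_0 ≅ Z^6, C_1 ≅ Z^8, C_2 ≅ Z^1.

Boundary ∂_1: C_1 → C_0 sends each edge [p,q] (with p < q) to q − p.
The resulting 6×8 matrix has rank 5, and its Smith normal form has invariant factors (1,1,1,1,1).

The boundary map ∂_2: C_2 → C_1 maps a triangle to the signed sum of its edges. For instance
  ∂[1,2,5] = [2,5] − [1,5] + [1,2].
As a 8×1 matrix over Z this has rank 1, with invariant factors (1).

From H_k ≅ ker(∂_k) / im(∂_{k+1}) we obtain:

  H_0: rank C_0 − rank ∂_1 = 6 − 5 = 1, and the invariant factors of ∂_1 are all 1, so H_0 ≅ Z.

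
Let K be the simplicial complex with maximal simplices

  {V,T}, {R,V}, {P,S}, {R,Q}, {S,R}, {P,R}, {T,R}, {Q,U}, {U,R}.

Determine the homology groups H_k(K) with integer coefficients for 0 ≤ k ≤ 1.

H_0 = Z,  H_1 = Z^3.

K has 7 vertices, 9 edges.
rank ∂_0 = 0, rank ∂_1 = 6 ⇒ b_0 = 7 − 0 − 6 = 1; all invariant factors of ∂_1 are 1 so no torsion. So H_0 ≅ Z.
rank ∂_1 = 6, rank ∂_2 = 0 ⇒ b_1 = 9 − 6 − 0 = 3. So H_1 ≅ Z^3.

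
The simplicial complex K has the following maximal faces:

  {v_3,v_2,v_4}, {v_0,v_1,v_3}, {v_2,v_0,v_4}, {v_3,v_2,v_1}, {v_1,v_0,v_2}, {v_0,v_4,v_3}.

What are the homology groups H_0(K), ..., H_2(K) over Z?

Fix the vertex order v_0 < v_1 < v_2 < v_3 < v_4 and write every simplex with vertices in increasing order. Then dim K = 2 and the simplices of K are:

  0-simplices (5): [v_0], [v_1], [v_2], [v_3], [v_4]
  1-simplices (9): [v_0,v_1], [v_0,v_2], [v_0,v_3], [v_0,v_4], [v_1,v_2], [v_1,v_3], [v_2,v_3], [v_2,v_4], [v_3,v_4]
  2-simplices (6): [v_0,v_1,v_2], [v_0,v_1,v_3], [v_0,v_2,v_4], [v_0,v_3,v_4], [v_1,v_2,v_3], [v_2,v_3,v_4]

giving chain groups C_0 ≅ Z^5, C_1 ≅ Z^9, C_2 ≅ Z^6.

∂_1: C_1 → C_0 sends each edge [p,q] (with p < q) to q − p. For instance
  ∂[v_0,v_3] = [v_3] − [v_0].
The resulting 5×9 matrix has rank 4, and its Smith normal form has invariant factors (1,1,1,1).

Boundary ∂_2: C_2 → C_1 sends each 2-simplex [p,q,r] to [q,r] − [p,r] + [p,q]. For instance
  ∂[v_0,v_1,v_2] = [v_1,v_2] − [v_0,v_2] + [v_0,v_1],
  ∂[v_1,v_2,v_3] = [v_2,v_3] − [v_1,v_3] + [v_1,v_2].
The resulting 9×6 matrix has rank 5, and its Smith normal form has invariant factors (1,1,1,1,1).

From H_k ≅ ker(∂_k) / im(∂_{k+1}) we obtain:

  H_0: rank C_0 − rank ∂_1 = 5 − 4 = 1, and the invariant factors of ∂_1 are all 1, so H_0 = Z.
  H_1: rank ker ∂_1 − rank ∂_2 = (9 − 4) − 5 = 0, and the invariant factors of ∂_2 are all 1, so H_1 = 0.
  H_2: rank ker ∂_2 − rank ∂_3 = (6 − 5) − 0 = 1, and there is no ∂_3, so H_2 = Z.

H_0 = Z,  H_1 = 0,  H_2 = Z.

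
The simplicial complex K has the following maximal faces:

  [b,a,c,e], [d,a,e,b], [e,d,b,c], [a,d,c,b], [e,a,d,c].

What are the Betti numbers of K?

Fix the vertex order a < b < c < d < e and write every simplex with vertices in increasing order. Then dim K = 3 and the simplices of K are:

  0-simplices (5): a, b, c, d, e
  1-simplices (10): ab, ac, ad, ae, bc, bd, be, cd, ce, de
  2-simplices (10): abc, abd, abe, acd, ace, ade, bcd, bce, bde, cde
  3-simplices (5): abcd, abce, abde, acde, bcde

so the chain groups are C_0 ≅ Z^5, C_1 ≅ Z^10, C_2 ≅ Z^10, C_3 ≅ Z^5.

Boundary ∂_1: C_1 → C_0 sends each edge [p,q] (with p < q) to q − p.
This gives a 5×10 integer matrix of rank 4; reducing to Smith normal form yields diagonal entries (1,1,1,1).

The boundary map ∂_2: C_2 → C_1 sends each 2-simplex [p,q,r] to [q,r] − [p,r] + [p,q]. For instance
  ∂bde = de − be + bd,
  ∂ade = de − ae + ad.
As a 10×10 matrix over Z this has rank 6, with invariant factors (1,1,1,1,1,1).

∂_3: C_3 → C_2 sends each 3-simplex σ to the alternating sum Σ_i (−1)^i (σ with its i-th vertex removed). For instance
  ∂abce = bce − ace + abe − abc,
  ∂abcd = bcd − acd + abd − abc.
The 10×5 boundary matrix has rank 4 and Smith normal form diag(1,1,1,1).

From H_k ≅ ker(∂_k) / im(∂_{k+1}) we obtain:

  H_0: rank C_0 − rank ∂_1 = 5 − 4 = 1, and the invariant factors of ∂_1 are all 1, so H_0 = Z.
  H_1: rank ker ∂_1 − rank ∂_2 = (10 − 4) − 6 = 0, and the invariant factors of ∂_2 are all 1, so H_1 = 0.
  H_2: rank ker ∂_2 − rank ∂_3 = (10 − 6) − 4 = 0, and the invariant factors of ∂_3 are all 1, so H_2 = 0.
  H_3: rank ker ∂_3 − rank ∂_4 = (5 − 4) − 0 = 1, and there is no ∂_4, so H_3 = Z.

(K is a triangulation of the 3-sphere S^3.)

Hence the Betti numbers are b_0 = 1, b_1 = 0, b_2 = 0, b_3 = 1.

b_0 = 1, b_1 = 0, b_2 = 0, b_3 = 1.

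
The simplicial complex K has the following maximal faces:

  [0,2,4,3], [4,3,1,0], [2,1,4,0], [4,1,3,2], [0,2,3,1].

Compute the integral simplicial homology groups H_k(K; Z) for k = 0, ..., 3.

H_0 = Z,  H_1 = 0,  H_2 = 0,  H_3 = Z.

Fix the vertex order 0 < 1 < 2 < 3 < 4 and write every simplex with vertices in increasing order. Then dim K = 3 and the simplices of K are:

  0-simplices (5): [0], [1], [2], [3], [4]
  1-simplices (10): [0,1], [0,2], [0,3], [0,4], [1,2], [1,3], [1,4], [2,3], [2,4], [3,4]
  2-simplices (10): [0,1,2], [0,1,3], [0,1,4], [0,2,3], [0,2,4], [0,3,4], [1,2,3], [1,2,4], [1,3,4], [2,3,4]
  3-simplices (5): [0,1,2,3], [0,1,2,4], [0,1,3,4], [0,2,3,4], [1,2,3,4]

giving chain groups C_0 ≅ Z^5, C_1 ≅ Z^10, C_2 ≅ Z^10, C_3 ≅ Z^5.

Boundary ∂_1: C_1 → C_0 is given by ∂[p,q] = [q] − [p].
This gives a 5×10 integer matrix of rank 4; reducing to Smith normal form yields diagonal entries (1,1,1,1).

Boundary ∂_2: C_2 → C_1 acts by ∂[p,q,r] = [q,r] − [p,r] + [p,q]. For instance
  ∂[2,3,4] = [3,4] − [2,4] + [2,3],
  ∂[1,3,4] = [3,4] − [1,4] + [1,3].
This gives a 10×10 integer matrix of rank 6; reducing to Smith normal form yields diagonal entries (1,1,1,1,1,1).

Boundary ∂_3: C_3 → C_2 sends each 3-simplex σ to the alternating sum Σ_i (−1)^i (σ with its i-th vertex removed). For instance
  ∂[1,2,3,4] = [2,3,4] − [1,3,4] + [1,2,4] − [1,2,3],
  ∂[0,1,2,3] = [1,2,3] − [0,2,3] + [0,1,3] − [0,1,2].
The resulting 10×5 matrix has rank 4, and its Smith normal form has invariant factors (1,1,1,1).

From H_k ≅ ker(∂_k) / im(∂_{k+1}) we obtain:

  H_0: rank C_0 − rank ∂_1 = 5 − 4 = 1, and the invariant factors of ∂_1 are all 1, so H_0 = Z.
  H_1: rank ker ∂_1 − rank ∂_2 = (10 − 4) − 6 = 0, and the invariant factors of ∂_2 are all 1, so H_1 = 0.
  H_2: rank ker ∂_2 − rank ∂_3 = (10 − 6) − 4 = 0, and the invariant factors of ∂_3 are all 1, so H_2 = 0.
  H_3: rank ker ∂_3 − rank ∂_4 = (5 − 4) − 0 = 1, and there is no ∂_4, so H_3 = Z.

(K is a triangulation of the 3-sphere S^3.)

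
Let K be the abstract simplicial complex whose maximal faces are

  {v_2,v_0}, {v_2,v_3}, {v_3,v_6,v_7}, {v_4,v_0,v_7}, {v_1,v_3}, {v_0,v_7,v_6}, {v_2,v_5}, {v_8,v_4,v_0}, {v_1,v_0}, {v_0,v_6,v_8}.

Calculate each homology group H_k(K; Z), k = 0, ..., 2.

H_0 = Z,  H_1 = Z^2,  H_2 = 0.

Take the total order v_0 < v_1 < v_2 < v_3 < v_4 < v_5 < v_6 < v_7 < v_8 on the vertex set. Then K (dimension 2) consists of the simplices:

  0-simplices (9): [v_0], [v_1], [v_2], [v_3], [v_4], [v_5], [v_6], [v_7], [v_8]
  1-simplices (15): (15 of them)
  2-simplices (5): [v_0,v_4,v_7], [v_0,v_4,v_8], [v_0,v_6,v_7], [v_0,v_6,v_8], [v_3,v_6,v_7]

Hence C_0 ≅ Z^9, C_1 ≅ Z^15, C_2 ≅ Z^5.

∂_1: C_1 → C_0 is given by ∂[p,q] = [q] − [p]. For instance
  ∂[v_0,v_6] = [v_6] − [v_0].
As a 9×15 matrix over Z this has rank 8, with invariant factors (1,1,1,1,1,1,1,1).

The boundary map ∂_2: C_2 → C_1 sends each 2-simplex [p,q,r] to [q,r] − [p,r] + [p,q]. For instance
  ∂[v_0,v_6,v_8] = [v_6,v_8] − [v_0,v_8] + [v_0,v_6],
  ∂[v_3,v_6,v_7] = [v_6,v_7] − [v_3,v_7] + [v_3,v_6].
The resulting 15×5 matrix has rank 5, and its Smith normal form has invariant factors (1,1,1,1,1).

From H_k ≅ ker(∂_k) / im(∂_{k+1}) we obtain:

  H_0: rank C_0 − rank ∂_1 = 9 − 8 = 1, and the invariant factors of ∂_1 are all 1, so H_0 ≅ Z.
  H_1: rank ker ∂_1 − rank ∂_2 = (15 − 8) − 5 = 2, and the invariant factors of ∂_2 are all 1, so H_1 ≅ Z^2.
  H_2: rank ker ∂_2 − rank ∂_3 = (5 − 5) − 0 = 0, and there is no ∂_3, so H_2 ≅ 0.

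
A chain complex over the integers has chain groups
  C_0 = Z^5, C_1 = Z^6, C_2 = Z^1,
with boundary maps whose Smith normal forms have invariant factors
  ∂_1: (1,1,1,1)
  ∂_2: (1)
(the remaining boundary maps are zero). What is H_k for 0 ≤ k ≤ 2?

H_0: b_0 = 5 − 0 − 4 = 1; torsion from ∂_1 factors > 1: none. So H_0 = Z.
H_1: b_1 = 6 − 4 − 1 = 1; torsion from ∂_2 factors > 1: none. So H_1 = Z.
H_2: b_2 = 1 − 1 − 0 = 0; torsion from ∂_3 factors > 1: none. So H_2 = 0.

H_0 = Z,  H_1 = Z,  H_2 = 0.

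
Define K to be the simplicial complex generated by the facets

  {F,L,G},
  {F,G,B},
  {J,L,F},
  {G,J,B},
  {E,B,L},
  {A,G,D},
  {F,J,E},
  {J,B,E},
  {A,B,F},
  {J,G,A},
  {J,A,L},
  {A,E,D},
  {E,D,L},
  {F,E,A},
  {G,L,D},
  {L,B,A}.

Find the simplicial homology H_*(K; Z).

H_0 = Z,  H_1 = Z^2,  H_2 = Z.

Fix the vertex order A < B < D < E < F < G < J < L and write every simplex with vertices in increasing order. Then dim K = 2 and the simplices of K are:

  0-simplices (8): A, B, D, E, F, G, J, L
  1-simplices (24): AB, AD, AE, AF, AG, AJ, AL, BE, BF, BG, BJ, BL, DE, DG, DL, EF, EJ, EL, FG, FJ, FL, GJ, GL, JL
  2-simplices (16): ABF, ABL, ADE, ADG, AEF, AGJ, AJL, BEJ, BEL, BFG, BGJ, DEL, DGL, EFJ, FGL, FJL

so the chain groups are C_0 ≅ Z^8, C_1 ≅ Z^24, C_2 ≅ Z^16.

∂_1: C_1 → C_0 sends each edge [p,q] (with p < q) to q − p. For instance
  ∂DL = L − D.
The resulting 8×24 matrix has rank 7, and its Smith normal form has invariant factors (1,1,1,1,1,1,1).

The boundary map ∂_2: C_2 → C_1 sends each 2-simplex [p,q,r] to [q,r] − [p,r] + [p,q]. For instance
  ∂BGJ = GJ − BJ + BG,
  ∂AGJ = GJ − AJ + AG.
The 24×16 boundary matrix has rank 15 and Smith normal form diag(1,1,1,1,1,1,1,1,1,1,1,1,1,1,1).

Now H_k = ker ∂_k / im ∂_{k+1}, so:

  H_0: rank C_0 − rank ∂_1 = 8 − 7 = 1, and the invariant factors of ∂_1 are all 1, so H_0 = Z.
  H_1: rank ker ∂_1 − rank ∂_2 = (24 − 7) − 15 = 2, and the invariant factors of ∂_2 are all 1, so H_1 = Z^2.
  H_2: rank ker ∂_2 − rank ∂_3 = (16 − 15) − 0 = 1, and there is no ∂_3, so H_2 = Z.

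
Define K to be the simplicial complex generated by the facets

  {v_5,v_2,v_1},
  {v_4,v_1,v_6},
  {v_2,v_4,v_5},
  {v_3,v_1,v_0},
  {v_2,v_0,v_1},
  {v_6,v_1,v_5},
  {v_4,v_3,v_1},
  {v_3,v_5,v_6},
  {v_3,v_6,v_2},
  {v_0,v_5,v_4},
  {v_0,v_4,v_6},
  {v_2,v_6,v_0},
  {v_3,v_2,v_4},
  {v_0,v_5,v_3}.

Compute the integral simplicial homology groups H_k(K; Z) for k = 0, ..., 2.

Take the total order v_0 < v_1 < v_2 < v_3 < v_4 < v_5 < v_6 on the vertex set. Then K (dimension 2) consists of the simplices:

  0-simplices (7): [v_0], [v_1], [v_2], [v_3], [v_4], [v_5], [v_6]
  1-simplices (21): (21 of them)
  2-simplices (14): (14 of them)

giving chain groups C_0 ≅ Z^7, C_1 ≅ Z^21, C_2 ≅ Z^14.

Boundary ∂_1: C_1 → C_0 sends each edge [p,q] (with p < q) to q − p.
As a 7×21 matrix over Z this has rank 6, with invariant factors (1,1,1,1,1,1).

Boundary ∂_2: C_2 → C_1 sends each 2-simplex [p,q,r] to [q,r] − [p,r] + [p,q]. For instance
  ∂[v_0,v_1,v_2] = [v_1,v_2] − [v_0,v_2] + [v_0,v_1],
  ∂[v_2,v_4,v_5] = [v_4,v_5] − [v_2,v_5] + [v_2,v_4].
As a 21×14 matrix over Z this has rank 13, with invariant factors (1,1,1,1,1,1,1,1,1,1,1,1,1).

Computing H_k = (kernel of ∂_k) / (image of ∂_{k+1}):

  H_0: rank C_0 − rank ∂_1 = 7 − 6 = 1, and the invariant factors of ∂_1 are all 1, so H_0 ≅ Z.
  H_1: rank ker ∂_1 − rank ∂_2 = (21 − 6) − 13 = 2, and the invariant factors of ∂_2 are all 1, so H_1 ≅ Z^2.
  H_2: rank ker ∂_2 − rank ∂_3 = (14 − 13) − 0 = 1, and there is no ∂_3, so H_2 ≅ Z.

As a check, the Euler characteristic is 7 − 21 + 14 = 0, which agrees with 1 − 2 + 1 = 0.

H_0 = Z,  H_1 = Z^2,  H_2 = Z.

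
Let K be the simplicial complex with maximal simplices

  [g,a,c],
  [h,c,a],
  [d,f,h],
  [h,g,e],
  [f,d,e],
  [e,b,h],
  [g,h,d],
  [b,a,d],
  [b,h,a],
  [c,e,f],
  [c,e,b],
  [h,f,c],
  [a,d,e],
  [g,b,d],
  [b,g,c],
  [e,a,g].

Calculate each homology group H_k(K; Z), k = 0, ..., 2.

H_0 ≅ Z,  H_1 ≅ Z^2,  H_2 ≅ Z.

K has 8 vertices, 24 edges, 16 triangles.
rank ∂_0 = 0, rank ∂_1 = 7 ⇒ b_0 = 8 − 0 − 7 = 1; all invariant factors of ∂_1 are 1 so no torsion. So H_0 = Z.
rank ∂_1 = 7, rank ∂_2 = 15 ⇒ b_1 = 24 − 7 − 15 = 2; all invariant factors of ∂_2 are 1 so no torsion. So H_1 = Z^2.
rank ∂_2 = 15, rank ∂_3 = 0 ⇒ b_2 = 16 − 15 − 0 = 1. So H_2 = Z.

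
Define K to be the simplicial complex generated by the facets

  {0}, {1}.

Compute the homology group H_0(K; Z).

H_0 ≅ Z^2.

Fix the vertex order 0 < 1 and write every simplex with vertices in increasing order. Then dim K = 0 and the simplices of K are:

  0-simplices (2): [0], [1]

Hence C_0 ≅ Z^2.

Reading off H_k = ker ∂_k / im ∂_{k+1}:

  H_0: rank C_0 − rank ∂_1 = 2 − 0 = 2, and there is no ∂_1, so H_0 = Z^2.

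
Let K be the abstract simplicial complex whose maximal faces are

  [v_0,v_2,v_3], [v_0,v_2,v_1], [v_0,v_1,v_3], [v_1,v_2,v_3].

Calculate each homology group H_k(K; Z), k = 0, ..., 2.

We work with the vertex ordering v_0 < v_1 < v_2 < v_3. The simplices of K, each written with vertices in increasing order, are:

  0-simplices (4): [v_0], [v_1], [v_2], [v_3]
  1-simplices (6): [v_0,v_1], [v_0,v_2], [v_0,v_3], [v_1,v_2], [v_1,v_3], [v_2,v_3]
  2-simplices (4): [v_0,v_1,v_2], [v_0,v_1,v_3], [v_0,v_2,v_3], [v_1,v_2,v_3]

so the chain groups are C_0 ≅ Z^4, C_1 ≅ Z^6, C_2 ≅ Z^4.

Boundary ∂_1: C_1 → C_0 sends each edge [p,q] (with p < q) to q − p.
As a 4×6 matrix over Z this has rank 3, with invariant factors (1,1,1).

Boundary ∂_2: C_2 → C_1 sends each 2-simplex [p,q,r] to [q,r] − [p,r] + [p,q]. For instance
  ∂[v_1,v_2,v_3] = [v_2,v_3] − [v_1,v_3] + [v_1,v_2],
  ∂[v_0,v_1,v_2] = [v_1,v_2] − [v_0,v_2] + [v_0,v_1].
The 6×4 boundary matrix has rank 3 and Smith normal form diag(1,1,1).

Reading off H_k = ker ∂_k / im ∂_{k+1}:

  H_0: rank C_0 − rank ∂_1 = 4 − 3 = 1, and the invariant factors of ∂_1 are all 1, so H_0 ≅ Z.
  H_1: rank ker ∂_1 − rank ∂_2 = (6 − 3) − 3 = 0, and the invariant factors of ∂_2 are all 1, so H_1 ≅ 0.
  H_2: rank ker ∂_2 − rank ∂_3 = (4 − 3) − 0 = 1, and there is no ∂_3, so H_2 ≅ Z.

H_0 = Z,  H_1 = 0,  H_2 = Z.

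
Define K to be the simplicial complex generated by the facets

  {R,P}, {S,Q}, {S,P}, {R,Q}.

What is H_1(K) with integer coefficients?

We work with the vertex ordering P < Q < R < S. The simplices of K, each written with vertices in increasing order, are:

  0-simplices (4): P, Q, R, S
  1-simplices (4): PR, PS, QR, QS

so the chain groups are C_0 ≅ Z^4, C_1 ≅ Z^4.

Boundary ∂_1: C_1 → C_0 sends each edge [p,q] (with p < q) to q − p. For instance
  ∂PS = S − P.
This gives a 4×4 integer matrix of rank 3; reducing to Smith normal form yields diagonal entries (1,1,1).

Reading off H_k = ker ∂_k / im ∂_{k+1}:

  H_1: rank ker ∂_1 − rank ∂_2 = (4 − 3) − 0 = 1, and there is no ∂_2, so H_1 = Z.

(K is a triangulation of the circle S^1.)

H_1 ≅ Z.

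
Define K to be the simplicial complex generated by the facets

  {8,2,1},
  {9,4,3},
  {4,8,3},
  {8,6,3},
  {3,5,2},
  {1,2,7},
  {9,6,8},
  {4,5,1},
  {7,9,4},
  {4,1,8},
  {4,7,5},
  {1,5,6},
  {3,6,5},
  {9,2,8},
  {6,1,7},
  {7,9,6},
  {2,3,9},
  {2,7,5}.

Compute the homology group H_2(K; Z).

H_2 ≅ 0.

Fix the vertex order 1 < 2 < 3 < 4 < 5 < 6 < 7 < 8 < 9 and write every simplex with vertices in increasing order. Then dim K = 2 and the simplices of K are:

  0-simplices (9): [1], [2], [3], [4], [5], [6], [7], [8], [9]
  1-simplices (27): (27 of them)
  2-simplices (18): [1,2,7], [1,2,8], [1,4,5], [1,4,8], [1,5,6], [1,6,7], [2,3,5], [2,3,9], [2,5,7], [2,8,9], [3,4,8], [3,4,9], [3,5,6], [3,6,8], [4,5,7], [4,7,9], [6,7,9], [6,8,9]

giving chain groups C_0 ≅ Z^9, C_1 ≅ Z^27, C_2 ≅ Z^18.

Boundary ∂_1: C_1 → C_0 maps an edge to its endpoints' difference, ∂[p,q] = q − p. For instance
  ∂[3,5] = [5] − [3].
The 9×27 boundary matrix has rank 8 and Smith normal form diag(1,1,1,1,1,1,1,1).

Boundary ∂_2: C_2 → C_1 sends each 2-simplex [p,q,r] to [q,r] − [p,r] + [p,q]. For instance
  ∂[2,8,9] = [8,9] − [2,9] + [2,8],
  ∂[1,2,7] = [2,7] − [1,7] + [1,2].
The resulting 27×18 matrix has rank 18, and its Smith normal form has invariant factors (1,1,1,1,1,1,1,1,1,1,1,1,1,1,1,1,1,2).

Computing H_k = (kernel of ∂_k) / (image of ∂_{k+1}):

  H_2: rank ker ∂_2 − rank ∂_3 = (18 − 18) − 0 = 0, and there is no ∂_3, so H_2 = 0.

(K is a triangulation of the Klein bottle.)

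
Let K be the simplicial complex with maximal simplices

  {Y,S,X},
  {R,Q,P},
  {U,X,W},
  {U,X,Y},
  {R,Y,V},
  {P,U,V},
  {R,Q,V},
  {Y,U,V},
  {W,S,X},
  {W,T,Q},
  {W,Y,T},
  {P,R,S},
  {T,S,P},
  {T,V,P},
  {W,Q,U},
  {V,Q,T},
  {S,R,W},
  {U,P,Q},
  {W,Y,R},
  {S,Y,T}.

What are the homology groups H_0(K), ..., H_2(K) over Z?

H_0 ≅ Z,  H_1 ≅ Z ⊕ Z/2,  H_2 = 0.

Take the total order P < Q < R < S < T < U < V < W < X < Y on the vertex set. Then K (dimension 2) consists of the simplices:

  0-simplices (10): P, Q, R, S, T, U, V, W, X, Y
  1-simplices (30): PQ, PR, PS, PT, PU, PV, QR, QT, QU, QV, QW, RS, RV, RW, RY, ST, SW, SX, SY, TV, TW, TY, UV, UW, UX, UY, VY, WX, WY, XY
  2-simplices (20): PQR, PQU, PRS, PST, PTV, PUV, QRV, QTV, QTW, QUW, RSW, RVY, RWY, STY, SWX, SXY, TWY, UVY, UWX, UXY

giving chain groups C_0 ≅ Z^10, C_1 ≅ Z^30, C_2 ≅ Z^20.

The boundary map ∂_1: C_1 → C_0 maps an edge to its endpoints' difference, ∂[p,q] = q − p. For instance
  ∂UY = Y − U.
This gives a 10×30 integer matrix of rank 9; reducing to Smith normal form yields diagonal entries (1,1,1,1,1,1,1,1,1).

Boundary ∂_2: C_2 → C_1 acts by ∂[p,q,r] = [q,r] − [p,r] + [p,q]. For instance
  ∂QRV = RV − QV + QR,
  ∂QUW = UW − QW + QU.
The 30×20 boundary matrix has rank 20 and Smith normal form diag(1,1,1,1,1,1,1,1,1,1,1,1,1,1,1,1,1,1,1,2).

Computing H_k = (kernel of ∂_k) / (image of ∂_{k+1}):

  H_0: rank C_0 − rank ∂_1 = 10 − 9 = 1, and the invariant factors of ∂_1 are all 1, so H_0 ≅ Z.
  H_1: rank ker ∂_1 − rank ∂_2 = (30 − 9) − 20 = 1, and ∂_2 has invariant factor 2 > 1, so H_1 ≅ Z ⊕ Z/2.
  H_2: rank ker ∂_2 − rank ∂_3 = (20 − 20) − 0 = 0, and there is no ∂_3, so H_2 ≅ 0.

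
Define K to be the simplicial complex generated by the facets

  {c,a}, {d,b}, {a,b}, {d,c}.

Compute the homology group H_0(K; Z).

Order the vertices as a < b < c < d. Listing each simplex with vertices in this order, K has dimension 1 with simplices:

  0-simplices (4): a, b, c, d
  1-simplices (4): ab, ac, bd, cd

so the chain groups are C_0 ≅ Z^4, C_1 ≅ Z^4.

Boundary ∂_1: C_1 → C_0 sends each edge [p,q] (with p < q) to q − p. For instance
  ∂ac = c − a.
The resulting 4×4 matrix has rank 3, and its Smith normal form has invariant factors (1,1,1).

Now H_k = ker ∂_k / im ∂_{k+1}, so:

  H_0: rank C_0 − rank ∂_1 = 4 − 3 = 1, and the invariant factors of ∂_1 are all 1, so H_0 = Z.

(K is a triangulation of the circle S^1.)

H_0 = Z.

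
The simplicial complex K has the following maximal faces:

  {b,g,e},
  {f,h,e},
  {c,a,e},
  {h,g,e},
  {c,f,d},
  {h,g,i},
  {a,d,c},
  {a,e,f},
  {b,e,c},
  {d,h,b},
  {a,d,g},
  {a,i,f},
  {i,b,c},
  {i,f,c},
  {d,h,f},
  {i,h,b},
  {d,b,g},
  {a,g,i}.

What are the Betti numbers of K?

b_0 = 1, b_1 = 1, b_2 = 0.

Fix the vertex order a < b < c < d < e < f < g < h < i and write every simplex with vertices in increasing order. Then dim K = 2 and the simplices of K are:

  0-simplices (9): a, b, c, d, e, f, g, h, i
  1-simplices (27): ac, ad, ae, af, ag, ai, bc, bd, be, bg, bh, bi, cd, ce, cf, ci, df, dg, dh, ef, eg, eh, fh, fi, gh, gi, hi
  2-simplices (18): acd, ace, adg, aef, afi, agi, bce, bci, bdg, bdh, beg, bhi, cdf, cfi, dfh, efh, egh, ghi

giving chain groups C_0 ≅ Z^9, C_1 ≅ Z^27, C_2 ≅ Z^18.

The boundary map ∂_1: C_1 → C_0 maps an edge to its endpoints' difference, ∂[p,q] = q − p.
The 9×27 boundary matrix has rank 8 and Smith normal form diag(1,1,1,1,1,1,1,1).

∂_2: C_2 → C_1 maps a triangle to the signed sum of its edges. For instance
  ∂beg = eg − bg + be,
  ∂cdf = df − cf + cd.
This gives a 27×18 integer matrix of rank 18; reducing to Smith normal form yields diagonal entries (1,1,1,1,1,1,1,1,1,1,1,1,1,1,1,1,1,2).

Now H_k = ker ∂_k / im ∂_{k+1}, so:

  H_0: rank C_0 − rank ∂_1 = 9 − 8 = 1, and the invariant factors of ∂_1 are all 1, so H_0 ≅ Z.
  H_1: rank ker ∂_1 − rank ∂_2 = (27 − 8) − 18 = 1, and ∂_2 has invariant factor 2 > 1, so H_1 ≅ Z ⊕ Z/2.
  H_2: rank ker ∂_2 − rank ∂_3 = (18 − 18) − 0 = 0, and there is no ∂_3, so H_2 ≅ 0.

Hence the Betti numbers are b_0 = 1, b_1 = 1, b_2 = 0.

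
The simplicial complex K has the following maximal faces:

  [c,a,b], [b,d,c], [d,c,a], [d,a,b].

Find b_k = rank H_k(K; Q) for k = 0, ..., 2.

b_0 = 1, b_1 = 0, b_2 = 1.

Fix the vertex order a < b < c < d and write every simplex with vertices in increasing order. Then dim K = 2 and the simplices of K are:

  0-simplices (4): a, b, c, d
  1-simplices (6): ab, ac, ad, bc, bd, cd
  2-simplices (4): abc, abd, acd, bcd

giving chain groups C_0 ≅ Z^4, C_1 ≅ Z^6, C_2 ≅ Z^4.

∂_1: C_1 → C_0 sends each edge [p,q] (with p < q) to q − p.
As a 4×6 matrix over Z this has rank 3, with invariant factors (1,1,1).

∂_2: C_2 → C_1 sends each 2-simplex [p,q,r] to [q,r] − [p,r] + [p,q]. For instance
  ∂abc = bc − ac + ab,
  ∂acd = cd − ad + ac.
This gives a 6×4 integer matrix of rank 3; reducing to Smith normal form yields diagonal entries (1,1,1).

Now H_k = ker ∂_k / im ∂_{k+1}, so:

  H_0: rank C_0 − rank ∂_1 = 4 − 3 = 1, and the invariant factors of ∂_1 are all 1, so H_0 ≅ Z.
  H_1: rank ker ∂_1 − rank ∂_2 = (6 − 3) − 3 = 0, and the invariant factors of ∂_2 are all 1, so H_1 ≅ 0.
  H_2: rank ker ∂_2 − rank ∂_3 = (4 − 3) − 0 = 1, and there is no ∂_3, so H_2 ≅ Z.

As a check, the Euler characteristic is 4 − 6 + 4 = 2, which agrees with 1 − 0 + 1 = 2.

Hence the Betti numbers are b_0 = 1, b_1 = 0, b_2 = 1.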